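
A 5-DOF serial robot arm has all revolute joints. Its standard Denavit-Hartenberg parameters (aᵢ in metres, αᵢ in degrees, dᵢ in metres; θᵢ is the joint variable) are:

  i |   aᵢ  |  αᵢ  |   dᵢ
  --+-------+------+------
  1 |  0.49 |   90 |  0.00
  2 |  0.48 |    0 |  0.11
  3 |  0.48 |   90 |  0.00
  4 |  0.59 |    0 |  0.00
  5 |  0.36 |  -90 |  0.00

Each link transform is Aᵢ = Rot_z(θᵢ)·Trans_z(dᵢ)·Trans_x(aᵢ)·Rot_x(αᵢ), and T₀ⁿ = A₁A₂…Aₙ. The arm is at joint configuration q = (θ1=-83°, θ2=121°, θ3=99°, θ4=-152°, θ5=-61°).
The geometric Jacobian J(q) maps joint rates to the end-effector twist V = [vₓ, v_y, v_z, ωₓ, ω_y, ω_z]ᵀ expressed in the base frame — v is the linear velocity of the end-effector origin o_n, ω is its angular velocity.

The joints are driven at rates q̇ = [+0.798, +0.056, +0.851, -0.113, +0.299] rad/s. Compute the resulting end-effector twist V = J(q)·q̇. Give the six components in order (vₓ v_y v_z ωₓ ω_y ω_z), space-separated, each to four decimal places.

o_n = [0.0327, -0.5052, 0.6318]
J₁: ẑ×o_n = [0.5052, 0.0327, -0.0000], ω = ẑ
J2: z=[-0.9925, -0.1219, 0.0000] o=[0.0597, -0.4863, 0.0000] → [-0.0770, 0.6271, 0.0154, -0.9925, -0.1219, 0.0000]
J3: z=[-0.9925, -0.1219, 0.0000] o=[-0.0796, -0.2544, 0.4114] → [-0.0269, 0.2187, 0.2626, -0.9925, -0.1219, 0.0000]
J4: z=[-0.0783, 0.6380, 0.7660] o=[-0.1244, 0.1106, 0.1029] → [0.8092, 0.1618, -0.0520, -0.0783, 0.6380, 0.7660]
J5: z=[-0.0783, 0.6380, 0.7660] o=[0.1992, -0.2517, 0.4378] → [0.3180, -0.1123, 0.1260, -0.0783, 0.6380, 0.7660]
V = J·q̇ = [0.3796, 0.1955, 0.2679, -0.9148, 0.0081, 0.9405]

0.3796 0.1955 0.2679 -0.9148 0.0081 0.9405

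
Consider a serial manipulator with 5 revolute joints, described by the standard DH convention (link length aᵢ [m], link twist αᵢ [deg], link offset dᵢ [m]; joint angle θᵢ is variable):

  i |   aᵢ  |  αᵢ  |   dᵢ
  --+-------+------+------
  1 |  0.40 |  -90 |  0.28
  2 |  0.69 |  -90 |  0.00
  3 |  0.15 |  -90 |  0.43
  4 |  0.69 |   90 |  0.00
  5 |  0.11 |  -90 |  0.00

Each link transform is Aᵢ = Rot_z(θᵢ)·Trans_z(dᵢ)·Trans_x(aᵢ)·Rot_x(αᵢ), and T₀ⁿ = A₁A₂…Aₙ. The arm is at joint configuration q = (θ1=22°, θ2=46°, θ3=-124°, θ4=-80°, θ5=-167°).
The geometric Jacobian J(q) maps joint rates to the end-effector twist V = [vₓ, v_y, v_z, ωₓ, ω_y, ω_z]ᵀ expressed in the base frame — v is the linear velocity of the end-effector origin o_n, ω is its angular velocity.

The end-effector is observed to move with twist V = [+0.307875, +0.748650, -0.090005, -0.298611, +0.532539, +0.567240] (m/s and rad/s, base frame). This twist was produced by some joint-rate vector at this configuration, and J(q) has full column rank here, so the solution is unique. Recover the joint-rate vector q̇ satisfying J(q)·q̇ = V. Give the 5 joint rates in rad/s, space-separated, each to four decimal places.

o_n = [-0.0308, 0.1972, -0.7980]
J₁: ẑ×o_n = [-0.1972, -0.0308, 0.0000], ω = ẑ
J2: z=[-0.3746, 0.9272, 0.0000] o=[0.3709, 0.1498, 0.2800] → [-0.9995, -0.4038, 0.3547, -0.3746, 0.9272, 0.0000]
J3: z=[-0.6670, -0.2695, -0.6947] o=[0.8153, 0.3294, -0.2163] → [0.0649, 0.1999, -0.1399, -0.6670, -0.2695, -0.6947]
J4: z=[0.3245, 0.7342, -0.5964] o=[0.4279, 0.3070, -0.4547] → [-0.3175, 0.3849, 0.3012, 0.3245, 0.7342, -0.5964]
J5: z=[0.5447, -0.6605, -0.5168] o=[-0.1057, 0.1986, -0.8785] → [-0.0539, -0.0826, 0.0487, 0.5447, -0.6605, -0.5168]
q̇ = J⁺·V = [0.8890, -0.6760, 0.4490, 0.8640, -0.9780]

0.8890 -0.6760 0.4490 0.8640 -0.9780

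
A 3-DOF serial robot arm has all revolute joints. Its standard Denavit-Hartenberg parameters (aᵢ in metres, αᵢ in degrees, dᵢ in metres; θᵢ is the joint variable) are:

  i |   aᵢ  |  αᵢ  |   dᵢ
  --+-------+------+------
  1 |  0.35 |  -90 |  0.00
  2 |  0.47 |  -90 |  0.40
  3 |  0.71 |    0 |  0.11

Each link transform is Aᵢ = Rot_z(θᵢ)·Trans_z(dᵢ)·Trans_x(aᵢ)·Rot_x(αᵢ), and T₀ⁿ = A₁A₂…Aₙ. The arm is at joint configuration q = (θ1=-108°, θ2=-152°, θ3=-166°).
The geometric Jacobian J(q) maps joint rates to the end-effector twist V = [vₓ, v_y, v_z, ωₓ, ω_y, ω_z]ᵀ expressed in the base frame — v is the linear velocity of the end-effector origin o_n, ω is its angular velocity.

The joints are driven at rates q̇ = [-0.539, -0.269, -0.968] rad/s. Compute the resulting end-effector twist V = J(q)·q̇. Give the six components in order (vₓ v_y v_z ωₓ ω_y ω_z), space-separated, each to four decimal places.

o_n = [0.3599, -0.7425, -0.0056]
J₁: ẑ×o_n = [0.7425, 0.3599, -0.0000], ω = ẑ
J2: z=[0.9511, -0.3090, 0.0000] o=[-0.1082, -0.3329, 0.0000] → [0.0017, 0.0054, -0.2449, 0.9511, -0.3090, 0.0000]
J3: z=[-0.1451, -0.4465, 0.8829] o=[0.4005, -0.0618, 0.2207] → [0.7021, -0.0686, 0.0806, -0.1451, -0.4465, 0.8829]
V = J·q̇ = [-1.0803, -0.1290, -0.0122, -0.1154, 0.5153, -1.3937]

-1.0803 -0.1290 -0.0122 -0.1154 0.5153 -1.3937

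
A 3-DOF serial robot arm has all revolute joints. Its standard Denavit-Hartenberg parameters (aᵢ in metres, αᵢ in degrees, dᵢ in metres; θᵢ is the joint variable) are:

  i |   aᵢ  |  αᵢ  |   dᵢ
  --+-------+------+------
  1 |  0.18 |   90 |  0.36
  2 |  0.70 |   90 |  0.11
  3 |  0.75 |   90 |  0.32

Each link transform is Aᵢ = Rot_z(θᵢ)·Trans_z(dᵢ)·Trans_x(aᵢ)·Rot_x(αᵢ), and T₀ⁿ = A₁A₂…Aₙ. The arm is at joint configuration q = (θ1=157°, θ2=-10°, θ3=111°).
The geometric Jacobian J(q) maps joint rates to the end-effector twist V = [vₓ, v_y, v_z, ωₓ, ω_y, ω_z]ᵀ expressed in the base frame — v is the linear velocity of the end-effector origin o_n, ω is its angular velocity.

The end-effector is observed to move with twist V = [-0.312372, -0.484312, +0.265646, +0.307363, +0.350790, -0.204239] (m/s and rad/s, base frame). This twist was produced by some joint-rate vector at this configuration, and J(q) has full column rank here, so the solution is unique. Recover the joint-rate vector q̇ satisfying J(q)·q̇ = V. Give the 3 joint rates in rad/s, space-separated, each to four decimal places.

0.6230 0.4430 0.8400

o_n = [-0.1889, 0.9603, -0.0300]
J₁: ẑ×o_n = [-0.9603, -0.1889, 0.0000], ω = ẑ
J2: z=[0.3907, 0.9205, 0.0000] o=[-0.1657, 0.0703, 0.3600] → [-0.3590, 0.1524, 0.3691, 0.3907, 0.9205, 0.0000]
J3: z=[0.1598, -0.0678, -0.9848] o=[-0.7573, 0.4409, 0.2384] → [0.5297, -0.5168, 0.1216, 0.1598, -0.0678, -0.9848]
q̇ = J⁺·V = [0.6230, 0.4430, 0.8400]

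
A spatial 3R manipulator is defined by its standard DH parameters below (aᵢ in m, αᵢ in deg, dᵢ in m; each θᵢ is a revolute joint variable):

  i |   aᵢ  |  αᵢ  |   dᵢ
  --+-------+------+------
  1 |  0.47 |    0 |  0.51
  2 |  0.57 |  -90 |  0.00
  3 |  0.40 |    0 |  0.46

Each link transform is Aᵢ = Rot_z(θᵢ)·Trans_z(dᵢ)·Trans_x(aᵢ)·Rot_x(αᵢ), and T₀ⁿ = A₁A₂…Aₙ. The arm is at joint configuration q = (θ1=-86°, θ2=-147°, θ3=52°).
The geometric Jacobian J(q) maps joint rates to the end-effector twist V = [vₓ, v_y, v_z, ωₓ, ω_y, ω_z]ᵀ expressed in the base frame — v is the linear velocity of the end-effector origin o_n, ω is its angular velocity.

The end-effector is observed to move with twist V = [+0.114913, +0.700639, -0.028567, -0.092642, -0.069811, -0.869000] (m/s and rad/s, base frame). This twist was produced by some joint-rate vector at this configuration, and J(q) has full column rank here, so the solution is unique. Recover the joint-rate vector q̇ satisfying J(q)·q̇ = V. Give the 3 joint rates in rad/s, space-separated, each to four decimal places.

o_n = [-0.8258, -0.0938, 0.1948]
J₁: ẑ×o_n = [0.0938, -0.8258, 0.0000], ω = ẑ
J2: z=[0.0000, 0.0000, 1.0000] o=[0.0328, -0.4689, 0.5100] → [-0.3751, -0.8586, 0.0000, 0.0000, 0.0000, 1.0000]
J3: z=[-0.7986, -0.6018, 0.0000] o=[-0.3102, -0.0136, 0.5100] → [0.1897, -0.2517, -0.2463, -0.7986, -0.6018, 0.0000]
q̇ = J⁺·V = [-0.4970, -0.3720, 0.1160]

-0.4970 -0.3720 0.1160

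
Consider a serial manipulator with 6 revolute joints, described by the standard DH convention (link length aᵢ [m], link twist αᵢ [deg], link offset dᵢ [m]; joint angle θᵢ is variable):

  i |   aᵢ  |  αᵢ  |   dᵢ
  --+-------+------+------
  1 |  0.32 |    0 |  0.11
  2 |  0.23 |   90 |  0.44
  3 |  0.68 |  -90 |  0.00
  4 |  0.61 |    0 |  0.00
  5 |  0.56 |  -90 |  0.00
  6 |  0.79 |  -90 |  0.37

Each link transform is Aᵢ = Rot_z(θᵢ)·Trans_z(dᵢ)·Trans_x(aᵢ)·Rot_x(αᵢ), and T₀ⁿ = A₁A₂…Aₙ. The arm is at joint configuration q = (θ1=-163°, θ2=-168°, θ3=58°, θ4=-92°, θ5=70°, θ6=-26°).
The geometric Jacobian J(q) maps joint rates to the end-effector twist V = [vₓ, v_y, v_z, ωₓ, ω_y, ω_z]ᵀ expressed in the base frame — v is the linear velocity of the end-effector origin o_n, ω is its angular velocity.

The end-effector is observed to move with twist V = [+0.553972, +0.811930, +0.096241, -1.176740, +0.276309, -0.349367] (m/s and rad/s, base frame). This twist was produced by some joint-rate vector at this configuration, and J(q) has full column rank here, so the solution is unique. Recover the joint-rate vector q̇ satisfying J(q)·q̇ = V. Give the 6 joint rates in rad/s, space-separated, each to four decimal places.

-0.0830 -0.9340 -0.5850 0.8450 0.2680 0.2450

o_n = [0.9135, -0.2663, 2.4083]
J₁: ẑ×o_n = [0.2663, 0.9135, -0.0000], ω = ẑ
J2: z=[0.0000, 0.0000, 1.0000] o=[-0.3060, -0.0936, 0.1100] → [0.1728, 1.2195, -0.0000, 0.0000, 0.0000, 1.0000]
J3: z=[0.4848, -0.8746, 0.0000] o=[-0.1049, 0.0179, 0.5500] → [-1.6253, -0.9009, 0.7528, 0.4848, -0.8746, 0.0000]
J4: z=[-0.7417, -0.4111, 0.5299] o=[0.2103, 0.1926, 1.1267] → [-0.2837, 1.3232, 0.6295, -0.7417, -0.4111, 0.5299]
J5: z=[-0.7417, -0.4111, 0.5299] o=[0.4960, -0.3460, 1.1086] → [-0.5766, 1.1852, 0.1125, -0.7417, -0.4111, 0.5299]
J6: z=[-0.2759, 0.9072, 0.3177] o=[0.8383, -0.3961, 1.5489] → [0.7384, 0.2610, -0.1040, -0.2759, 0.9072, 0.3177]
q̇ = J⁺·V = [-0.0830, -0.9340, -0.5850, 0.8450, 0.2680, 0.2450]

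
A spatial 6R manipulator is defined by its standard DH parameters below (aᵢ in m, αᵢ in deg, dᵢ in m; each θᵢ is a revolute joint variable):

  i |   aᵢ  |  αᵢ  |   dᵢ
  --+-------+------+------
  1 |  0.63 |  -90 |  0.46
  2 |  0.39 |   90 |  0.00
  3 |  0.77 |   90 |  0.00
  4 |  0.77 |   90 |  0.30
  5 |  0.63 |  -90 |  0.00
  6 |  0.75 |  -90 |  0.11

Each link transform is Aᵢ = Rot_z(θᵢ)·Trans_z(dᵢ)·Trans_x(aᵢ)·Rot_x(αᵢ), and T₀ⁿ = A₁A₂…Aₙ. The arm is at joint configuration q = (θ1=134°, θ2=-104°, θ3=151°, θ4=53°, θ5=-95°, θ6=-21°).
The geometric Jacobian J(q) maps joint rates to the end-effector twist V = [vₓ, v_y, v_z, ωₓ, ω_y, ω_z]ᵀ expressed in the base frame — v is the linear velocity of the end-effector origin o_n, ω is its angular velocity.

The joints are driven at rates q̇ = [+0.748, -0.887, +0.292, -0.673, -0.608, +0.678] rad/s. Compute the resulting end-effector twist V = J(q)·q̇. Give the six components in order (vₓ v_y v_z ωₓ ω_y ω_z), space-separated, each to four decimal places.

-1.0745 1.9115 0.5727 1.8852 0.3016 0.1811

o_n = [-0.2193, 0.5219, -0.9824]
J₁: ẑ×o_n = [-0.5219, -0.2193, 0.0000], ω = ẑ
J2: z=[-0.7193, -0.6947, 0.0000] o=[-0.4376, 0.4532, 0.4600] → [1.0019, -1.0375, 0.1022, -0.7193, -0.6947, 0.0000]
J3: z=[0.6740, -0.6980, -0.2419] o=[-0.3721, 0.3853, 0.8384] → [1.3039, 1.1903, 0.1987, 0.6740, -0.6980, -0.2419]
J4: z=[-0.5477, -0.6919, 0.4704] o=[-0.7538, 0.2432, 0.1850] → [0.6766, -0.3879, 0.2172, -0.5477, -0.6919, 0.4704]
J5: z=[-0.8015, 0.2726, -0.5322] o=[-0.7333, -0.4791, -0.2159] → [0.3238, -0.8879, -0.9425, -0.8015, 0.2726, -0.5322]
J6: z=[0.2868, -0.6057, -0.7423] o=[-0.4028, -0.0082, -0.4725] → [0.7022, 0.0100, 0.2631, 0.2868, -0.6057, -0.7423]
V = J·q̇ = [-1.0745, 1.9115, 0.5727, 1.8852, 0.3016, 0.1811]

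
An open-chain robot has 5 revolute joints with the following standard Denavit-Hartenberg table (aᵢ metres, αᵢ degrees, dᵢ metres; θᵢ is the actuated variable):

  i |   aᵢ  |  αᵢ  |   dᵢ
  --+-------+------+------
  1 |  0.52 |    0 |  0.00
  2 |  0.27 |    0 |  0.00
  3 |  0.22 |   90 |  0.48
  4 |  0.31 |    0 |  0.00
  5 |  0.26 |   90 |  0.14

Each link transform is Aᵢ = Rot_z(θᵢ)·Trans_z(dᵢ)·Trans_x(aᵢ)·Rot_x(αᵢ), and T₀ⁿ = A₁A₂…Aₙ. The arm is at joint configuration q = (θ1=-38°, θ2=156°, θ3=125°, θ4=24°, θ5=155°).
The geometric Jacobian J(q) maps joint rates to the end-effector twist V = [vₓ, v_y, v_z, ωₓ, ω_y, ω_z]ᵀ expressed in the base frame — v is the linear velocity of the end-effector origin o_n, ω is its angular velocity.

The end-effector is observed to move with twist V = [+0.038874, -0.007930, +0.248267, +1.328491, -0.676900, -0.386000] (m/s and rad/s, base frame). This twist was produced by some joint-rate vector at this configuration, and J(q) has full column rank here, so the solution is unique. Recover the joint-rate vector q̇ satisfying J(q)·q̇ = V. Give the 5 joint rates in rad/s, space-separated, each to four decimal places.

o_n = [0.0478, -0.2349, 0.6106]
J₁: ẑ×o_n = [0.2349, 0.0478, -0.0000], ω = ẑ
J2: z=[0.0000, 0.0000, 1.0000] o=[0.4098, -0.3201, 0.0000] → [-0.0852, -0.3619, 0.0000, 0.0000, 0.0000, 1.0000]
J3: z=[0.0000, 0.0000, 1.0000] o=[0.2830, -0.0817, 0.0000] → [0.1532, -0.2352, 0.0000, 0.0000, 0.0000, 1.0000]
J4: z=[-0.8910, 0.4540, 0.0000] o=[0.1831, -0.2778, 0.4800] → [0.0593, 0.1164, 0.0232, -0.8910, 0.4540, 0.0000]
J5: z=[-0.8910, 0.4540, 0.0000] o=[0.0546, -0.5301, 0.6061] → [0.0021, 0.0040, -0.2600, -0.8910, 0.4540, 0.0000]
q̇ = J⁺·V = [-0.4430, -0.6940, 0.7510, -0.4920, -0.9990]

-0.4430 -0.6940 0.7510 -0.4920 -0.9990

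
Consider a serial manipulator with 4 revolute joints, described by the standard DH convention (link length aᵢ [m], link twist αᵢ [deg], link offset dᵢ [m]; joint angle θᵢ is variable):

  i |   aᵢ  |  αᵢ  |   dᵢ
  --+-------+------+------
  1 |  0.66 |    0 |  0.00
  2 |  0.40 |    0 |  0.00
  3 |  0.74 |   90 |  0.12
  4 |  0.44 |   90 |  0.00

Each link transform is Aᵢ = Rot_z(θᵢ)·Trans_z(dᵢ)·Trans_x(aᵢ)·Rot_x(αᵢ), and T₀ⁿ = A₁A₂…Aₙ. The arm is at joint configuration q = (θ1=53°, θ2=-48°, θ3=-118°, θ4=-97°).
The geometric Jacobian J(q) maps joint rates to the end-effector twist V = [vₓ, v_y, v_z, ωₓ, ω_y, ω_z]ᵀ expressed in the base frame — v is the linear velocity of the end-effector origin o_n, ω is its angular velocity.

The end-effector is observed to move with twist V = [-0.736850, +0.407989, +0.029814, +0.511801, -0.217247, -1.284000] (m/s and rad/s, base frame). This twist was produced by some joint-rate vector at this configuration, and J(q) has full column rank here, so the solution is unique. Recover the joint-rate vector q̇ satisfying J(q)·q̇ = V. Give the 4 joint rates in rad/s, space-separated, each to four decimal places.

o_n = [0.5275, -0.0699, -0.3167]
J₁: ẑ×o_n = [0.0699, 0.5275, -0.0000], ω = ẑ
J2: z=[0.0000, 0.0000, 1.0000] o=[0.3972, 0.5271, 0.0000] → [0.5970, 0.1303, -0.0000, 0.0000, 0.0000, 1.0000]
J3: z=[0.0000, 0.0000, 1.0000] o=[0.7957, 0.5620, 0.0000] → [0.6318, -0.2682, 0.0000, 0.0000, 0.0000, 1.0000]
J4: z=[-0.9205, 0.3907, 0.0000] o=[0.5065, -0.1192, 0.1200] → [-0.1706, -0.4020, -0.0536, -0.9205, 0.3907, 0.0000]
q̇ = J⁺·V = [0.0700, -0.5410, -0.8130, -0.5560]

0.0700 -0.5410 -0.8130 -0.5560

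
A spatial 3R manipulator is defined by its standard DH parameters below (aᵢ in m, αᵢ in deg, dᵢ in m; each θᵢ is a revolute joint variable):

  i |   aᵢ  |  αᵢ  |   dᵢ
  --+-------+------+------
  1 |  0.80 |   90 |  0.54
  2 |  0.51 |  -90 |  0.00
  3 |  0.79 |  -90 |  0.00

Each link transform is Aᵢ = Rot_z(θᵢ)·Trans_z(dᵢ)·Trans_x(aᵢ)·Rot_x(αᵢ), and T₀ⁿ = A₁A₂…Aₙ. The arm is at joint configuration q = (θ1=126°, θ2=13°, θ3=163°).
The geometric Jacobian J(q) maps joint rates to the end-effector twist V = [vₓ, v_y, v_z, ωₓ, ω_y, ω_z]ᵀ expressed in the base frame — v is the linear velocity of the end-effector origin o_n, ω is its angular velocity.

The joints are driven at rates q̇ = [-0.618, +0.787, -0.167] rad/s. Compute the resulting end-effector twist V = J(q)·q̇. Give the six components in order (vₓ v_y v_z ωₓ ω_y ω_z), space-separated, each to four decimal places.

0.0468 0.3106 -0.1796 0.6146 0.4930 -0.7807

o_n = [-0.5165, 0.3179, 0.4848]
J₁: ẑ×o_n = [-0.3179, -0.5165, 0.0000], ω = ẑ
J2: z=[0.8090, 0.5878, 0.0000] o=[-0.4702, 0.6472, 0.5400] → [-0.0325, 0.0447, -0.2392, 0.8090, 0.5878, 0.0000]
J3: z=[0.1322, -0.1820, 0.9744] o=[-0.7623, 1.0492, 0.6547] → [0.7435, 0.2620, -0.0520, 0.1322, -0.1820, 0.9744]
V = J·q̇ = [0.0468, 0.3106, -0.1796, 0.6146, 0.4930, -0.7807]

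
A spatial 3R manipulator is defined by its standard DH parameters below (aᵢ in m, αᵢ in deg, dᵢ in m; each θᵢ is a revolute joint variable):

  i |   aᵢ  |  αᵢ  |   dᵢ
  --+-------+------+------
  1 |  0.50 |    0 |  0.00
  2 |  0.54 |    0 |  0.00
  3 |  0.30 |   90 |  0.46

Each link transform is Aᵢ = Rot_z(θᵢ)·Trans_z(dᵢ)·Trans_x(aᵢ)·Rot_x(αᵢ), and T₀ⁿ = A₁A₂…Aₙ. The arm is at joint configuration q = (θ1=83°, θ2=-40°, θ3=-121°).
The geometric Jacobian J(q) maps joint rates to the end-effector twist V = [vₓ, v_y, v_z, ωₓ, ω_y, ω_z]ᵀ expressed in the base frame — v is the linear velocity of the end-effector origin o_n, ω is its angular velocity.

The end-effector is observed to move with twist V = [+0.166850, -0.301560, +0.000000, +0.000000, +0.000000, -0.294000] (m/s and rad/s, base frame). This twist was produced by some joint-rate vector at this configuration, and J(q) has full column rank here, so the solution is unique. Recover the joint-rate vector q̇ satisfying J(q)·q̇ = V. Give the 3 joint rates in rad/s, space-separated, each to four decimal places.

0.0250 -0.7460 0.4270

o_n = [0.5182, 0.5711, 0.4600]
J₁: ẑ×o_n = [-0.5711, 0.5182, 0.0000], ω = ẑ
J2: z=[0.0000, 0.0000, 1.0000] o=[0.0609, 0.4963, 0.0000] → [-0.0748, 0.4573, 0.0000, 0.0000, 0.0000, 1.0000]
J3: z=[0.0000, 0.0000, 1.0000] o=[0.4559, 0.8646, 0.0000] → [0.2934, 0.0624, -0.0000, 0.0000, 0.0000, 1.0000]
q̇ = J⁺·V = [0.0250, -0.7460, 0.4270]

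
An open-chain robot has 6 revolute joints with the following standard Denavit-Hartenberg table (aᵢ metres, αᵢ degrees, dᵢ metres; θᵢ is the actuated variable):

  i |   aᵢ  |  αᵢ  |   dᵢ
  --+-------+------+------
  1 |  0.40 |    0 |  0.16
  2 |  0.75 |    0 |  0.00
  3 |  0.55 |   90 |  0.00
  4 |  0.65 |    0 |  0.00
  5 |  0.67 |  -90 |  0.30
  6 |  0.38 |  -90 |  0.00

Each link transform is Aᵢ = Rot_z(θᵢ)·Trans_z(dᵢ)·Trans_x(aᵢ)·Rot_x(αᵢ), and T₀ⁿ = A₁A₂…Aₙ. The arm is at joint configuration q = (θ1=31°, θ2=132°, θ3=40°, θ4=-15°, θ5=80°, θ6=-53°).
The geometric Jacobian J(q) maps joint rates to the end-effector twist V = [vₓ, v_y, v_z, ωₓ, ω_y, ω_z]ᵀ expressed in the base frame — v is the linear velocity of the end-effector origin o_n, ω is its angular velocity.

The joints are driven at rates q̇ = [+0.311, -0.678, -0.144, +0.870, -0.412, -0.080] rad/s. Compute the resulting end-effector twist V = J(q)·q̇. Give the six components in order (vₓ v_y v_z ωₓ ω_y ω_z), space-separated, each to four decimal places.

0.2002 1.3325 0.6982 -0.2457 0.3933 -0.5448

o_n = [-2.0440, 0.3722, 0.8063]
J₁: ẑ×o_n = [-0.3722, -2.0440, 0.0000], ω = ẑ
J2: z=[0.0000, 0.0000, 1.0000] o=[0.3429, 0.2060, 0.1600] → [-0.1662, -2.3869, 0.0000, 0.0000, 0.0000, 1.0000]
J3: z=[0.0000, 0.0000, 1.0000] o=[-0.3744, 0.4253, 0.1600] → [0.0531, -1.6696, 0.0000, 0.0000, 0.0000, 1.0000]
J4: z=[-0.3907, 0.9205, 0.0000] o=[-0.8806, 0.2104, 0.1600] → [0.5949, 0.2525, 1.0077, -0.3907, 0.9205, 0.0000]
J5: z=[-0.3907, 0.9205, 0.0000] o=[-1.4586, -0.0349, -0.0082] → [0.7497, 0.3182, 0.3798, -0.3907, 0.9205, 0.0000]
J6: z=[0.8343, 0.3541, 0.4226] o=[-1.8364, 0.1306, 0.5990] → [-0.0287, -0.2606, 0.2750, 0.8343, 0.3541, 0.4226]
V = J·q̇ = [0.2002, 1.3325, 0.6982, -0.2457, 0.3933, -0.5448]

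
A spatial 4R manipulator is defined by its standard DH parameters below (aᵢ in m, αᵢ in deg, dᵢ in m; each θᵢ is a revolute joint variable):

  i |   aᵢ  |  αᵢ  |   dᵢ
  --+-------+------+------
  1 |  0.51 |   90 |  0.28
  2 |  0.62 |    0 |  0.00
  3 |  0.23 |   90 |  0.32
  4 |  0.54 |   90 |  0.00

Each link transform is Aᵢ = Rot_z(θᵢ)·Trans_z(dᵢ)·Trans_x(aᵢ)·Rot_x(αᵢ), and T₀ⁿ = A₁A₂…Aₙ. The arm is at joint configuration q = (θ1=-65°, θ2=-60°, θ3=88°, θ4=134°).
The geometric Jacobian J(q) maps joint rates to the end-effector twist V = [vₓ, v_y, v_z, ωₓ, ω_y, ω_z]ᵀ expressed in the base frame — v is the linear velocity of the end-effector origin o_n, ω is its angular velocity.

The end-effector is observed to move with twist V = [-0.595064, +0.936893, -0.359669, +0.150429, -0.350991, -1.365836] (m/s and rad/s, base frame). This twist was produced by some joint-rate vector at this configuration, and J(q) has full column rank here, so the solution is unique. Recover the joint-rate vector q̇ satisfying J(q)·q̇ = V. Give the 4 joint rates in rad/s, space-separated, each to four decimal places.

o_n = [-0.3497, -0.9264, -0.3251]
J₁: ẑ×o_n = [0.9264, -0.3497, 0.0000], ω = ẑ
J2: z=[-0.9063, -0.4226, 0.0000] o=[0.2155, -0.4622, 0.2800] → [0.2557, -0.5484, 0.1819, -0.9063, -0.4226, 0.0000]
J3: z=[-0.9063, -0.4226, 0.0000] o=[0.3465, -0.7432, -0.2569] → [0.0288, -0.0617, -0.1281, -0.9063, -0.4226, 0.0000]
J4: z=[0.1984, -0.4255, -0.8829] o=[0.1424, -1.0625, -0.1490] → [0.1950, 0.4694, -0.1824, 0.1984, -0.4255, -0.8829]
q̇ = J⁺·V = [-0.6480, -0.6770, 0.6890, 0.8130]

-0.6480 -0.6770 0.6890 0.8130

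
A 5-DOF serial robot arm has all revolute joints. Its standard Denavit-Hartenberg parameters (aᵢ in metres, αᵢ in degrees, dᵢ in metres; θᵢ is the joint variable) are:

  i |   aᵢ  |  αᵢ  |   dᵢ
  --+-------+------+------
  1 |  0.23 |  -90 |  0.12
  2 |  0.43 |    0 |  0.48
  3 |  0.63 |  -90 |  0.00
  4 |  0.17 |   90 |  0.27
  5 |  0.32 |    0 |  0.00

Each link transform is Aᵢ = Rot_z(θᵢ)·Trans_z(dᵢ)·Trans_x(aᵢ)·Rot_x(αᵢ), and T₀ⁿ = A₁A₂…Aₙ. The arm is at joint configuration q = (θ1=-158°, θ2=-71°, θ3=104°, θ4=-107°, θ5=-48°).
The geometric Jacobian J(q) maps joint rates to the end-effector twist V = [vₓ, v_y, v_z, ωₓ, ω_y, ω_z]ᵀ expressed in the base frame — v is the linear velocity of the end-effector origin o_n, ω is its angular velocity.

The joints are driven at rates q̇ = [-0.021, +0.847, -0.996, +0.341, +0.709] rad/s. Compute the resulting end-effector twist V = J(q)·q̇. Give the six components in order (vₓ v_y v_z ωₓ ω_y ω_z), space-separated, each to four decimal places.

o_n = [-0.4119, -1.0803, 0.2176]
J₁: ẑ×o_n = [1.0803, -0.4119, 0.0000], ω = ẑ
J2: z=[0.3746, -0.9272, 0.0000] o=[-0.2133, -0.0862, 0.1200] → [-0.0905, -0.0366, -0.5566, 0.3746, -0.9272, 0.0000]
J3: z=[0.3746, -0.9272, 0.0000] o=[-0.1632, -0.5837, 0.5266] → [0.2865, 0.1157, -0.4166, 0.3746, -0.9272, 0.0000]
J4: z=[0.5050, 0.2040, -0.8387] o=[-0.6531, -0.7816, 0.1835] → [-0.2436, -0.2195, -0.2001, 0.5050, 0.2040, -0.8387]
J5: z=[0.6341, 0.5715, 0.5208] o=[-0.4172, -0.8616, -0.0159] → [0.2474, -0.1453, -0.1417, 0.6341, 0.5715, 0.5208]
V = J·q̇ = [-0.2923, -0.3155, -0.2252, 0.5660, 0.6129, 0.0623]

-0.2923 -0.3155 -0.2252 0.5660 0.6129 0.0623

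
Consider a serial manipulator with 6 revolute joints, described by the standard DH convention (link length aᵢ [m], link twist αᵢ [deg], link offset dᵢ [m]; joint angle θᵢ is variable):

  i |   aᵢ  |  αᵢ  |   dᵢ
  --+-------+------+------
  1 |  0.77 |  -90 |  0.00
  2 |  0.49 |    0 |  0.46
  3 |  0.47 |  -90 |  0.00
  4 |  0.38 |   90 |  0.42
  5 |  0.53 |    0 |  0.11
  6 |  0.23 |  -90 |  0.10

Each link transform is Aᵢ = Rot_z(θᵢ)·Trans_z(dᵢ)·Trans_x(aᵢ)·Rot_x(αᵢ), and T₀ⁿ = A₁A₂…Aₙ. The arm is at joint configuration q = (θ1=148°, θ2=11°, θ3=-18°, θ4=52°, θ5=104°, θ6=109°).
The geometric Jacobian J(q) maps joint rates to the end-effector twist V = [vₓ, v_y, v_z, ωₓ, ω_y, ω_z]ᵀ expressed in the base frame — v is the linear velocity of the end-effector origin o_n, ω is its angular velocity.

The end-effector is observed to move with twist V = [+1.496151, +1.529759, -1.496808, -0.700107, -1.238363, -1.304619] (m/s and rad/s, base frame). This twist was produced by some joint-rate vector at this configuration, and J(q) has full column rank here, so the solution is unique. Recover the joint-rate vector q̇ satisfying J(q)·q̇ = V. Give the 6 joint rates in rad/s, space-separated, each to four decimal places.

o_n = [-1.9976, 0.6081, -0.8146]
J₁: ẑ×o_n = [-0.6081, -1.9976, 0.0000], ω = ẑ
J2: z=[-0.5299, -0.8480, 0.0000] o=[-0.6530, 0.4080, 0.0000] → [0.6908, -0.4317, -1.2463, -0.5299, -0.8480, 0.0000]
J3: z=[-0.5299, -0.8480, 0.0000] o=[-1.3047, 0.2728, -0.0935] → [0.6115, -0.3821, -0.7653, -0.5299, -0.8480, 0.0000]
J4: z=[-0.1034, 0.0646, -0.9925] o=[-1.7003, 0.5200, -0.0362] → [0.0371, 0.2147, 0.0101, -0.1034, 0.0646, -0.9925]
J5: z=[-0.9895, -0.1076, 0.0960] o=[-1.7819, 0.9241, -0.4246] → [0.0723, -0.4067, 0.2895, -0.9895, -0.1076, 0.0960]
J6: z=[-0.9895, -0.1076, 0.0960] o=[-1.9310, 0.8183, -0.9341] → [0.0073, 0.1118, 0.2009, -0.9895, -0.1076, 0.0960]
q̇ = J⁺·V = [-0.9020, 0.5680, 0.9400, 0.3920, -0.5090, 0.3680]

-0.9020 0.5680 0.9400 0.3920 -0.5090 0.3680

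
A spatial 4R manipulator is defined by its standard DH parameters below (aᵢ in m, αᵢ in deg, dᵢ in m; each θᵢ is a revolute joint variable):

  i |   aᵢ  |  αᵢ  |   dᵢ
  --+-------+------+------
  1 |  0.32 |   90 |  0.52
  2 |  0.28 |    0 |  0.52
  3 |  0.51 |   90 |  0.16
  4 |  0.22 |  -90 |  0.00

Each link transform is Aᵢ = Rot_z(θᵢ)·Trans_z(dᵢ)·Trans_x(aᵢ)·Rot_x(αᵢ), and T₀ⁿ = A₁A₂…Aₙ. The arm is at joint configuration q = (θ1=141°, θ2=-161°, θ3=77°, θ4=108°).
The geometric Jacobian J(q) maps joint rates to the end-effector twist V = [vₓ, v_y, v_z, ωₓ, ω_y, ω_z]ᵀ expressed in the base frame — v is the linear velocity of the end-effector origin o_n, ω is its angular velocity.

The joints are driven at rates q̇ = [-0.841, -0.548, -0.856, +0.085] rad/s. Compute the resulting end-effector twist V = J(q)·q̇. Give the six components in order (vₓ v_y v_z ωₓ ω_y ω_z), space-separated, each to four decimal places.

1.1512 -0.8298 0.0979 -0.8179 -1.1443 -0.8499

o_n = [0.4808, 0.7549, -0.0108]
J₁: ẑ×o_n = [-0.7549, 0.4808, 0.0000], ω = ẑ
J2: z=[0.6293, 0.7771, 0.0000] o=[-0.2487, 0.2014, 0.5200] → [-0.4125, 0.3340, -0.2185, 0.6293, 0.7771, 0.0000]
J3: z=[0.6293, 0.7771, 0.0000] o=[0.2843, 0.4389, 0.4288] → [-0.3416, 0.2766, 0.0462, 0.6293, 0.7771, 0.0000]
J4: z=[0.7729, -0.6259, -0.1045] o=[0.3436, 0.5968, -0.0784] → [-0.0258, -0.0666, 0.2081, 0.7729, -0.6259, -0.1045]
V = J·q̇ = [1.1512, -0.8298, 0.0979, -0.8179, -1.1443, -0.8499]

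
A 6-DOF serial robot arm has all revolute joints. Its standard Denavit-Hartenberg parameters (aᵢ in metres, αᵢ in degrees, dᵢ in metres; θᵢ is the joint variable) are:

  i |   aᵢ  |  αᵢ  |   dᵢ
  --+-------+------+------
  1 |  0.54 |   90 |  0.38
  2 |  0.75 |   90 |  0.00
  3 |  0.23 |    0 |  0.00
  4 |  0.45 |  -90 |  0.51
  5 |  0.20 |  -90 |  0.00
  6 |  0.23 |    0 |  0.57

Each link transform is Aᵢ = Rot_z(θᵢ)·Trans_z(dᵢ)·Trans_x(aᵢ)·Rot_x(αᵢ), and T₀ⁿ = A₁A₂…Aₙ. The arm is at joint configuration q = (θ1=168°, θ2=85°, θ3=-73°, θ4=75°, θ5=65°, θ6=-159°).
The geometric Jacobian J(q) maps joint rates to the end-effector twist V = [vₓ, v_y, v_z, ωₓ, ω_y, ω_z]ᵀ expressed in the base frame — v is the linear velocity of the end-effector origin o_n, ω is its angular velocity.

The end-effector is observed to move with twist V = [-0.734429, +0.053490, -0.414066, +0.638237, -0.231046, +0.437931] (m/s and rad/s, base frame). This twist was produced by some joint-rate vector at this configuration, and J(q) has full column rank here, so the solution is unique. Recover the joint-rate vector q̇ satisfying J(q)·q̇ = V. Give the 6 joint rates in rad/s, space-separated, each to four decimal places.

o_n = [-0.8958, 0.0472, 1.0942]
J₁: ẑ×o_n = [-0.0472, -0.8958, 0.0000], ω = ẑ
J2: z=[0.2079, 0.9781, 0.0000] o=[-0.5282, 0.1123, 0.3800] → [0.6986, -0.1485, 0.3460, 0.2079, 0.9781, 0.0000]
J3: z=[-0.9744, 0.2071, -0.0872] o=[-0.5921, 0.1259, 1.1271] → [-0.0137, -0.0057, 0.1396, -0.9744, 0.2071, -0.0872]
J4: z=[-0.9744, 0.2071, -0.0872] o=[-0.6436, -0.0881, 1.1941] → [-0.0089, -0.0754, -0.0795, -0.9744, 0.2071, -0.0872]
J5: z=[0.2108, 0.9769, -0.0348] o=[-1.1756, 0.0411, 1.5977] → [-0.4917, 0.0964, -0.2721, 0.2108, 0.9769, -0.0348]
J6: z=[0.4825, -0.1349, -0.8655] o=[-1.0056, 0.0080, 1.6976] → [0.1153, 0.1961, 0.0337, 0.4825, -0.1349, -0.8655]
q̇ = J⁺·V = [0.0520, -0.6300, -0.4980, -0.3660, 0.5250, -0.3800]

0.0520 -0.6300 -0.4980 -0.3660 0.5250 -0.3800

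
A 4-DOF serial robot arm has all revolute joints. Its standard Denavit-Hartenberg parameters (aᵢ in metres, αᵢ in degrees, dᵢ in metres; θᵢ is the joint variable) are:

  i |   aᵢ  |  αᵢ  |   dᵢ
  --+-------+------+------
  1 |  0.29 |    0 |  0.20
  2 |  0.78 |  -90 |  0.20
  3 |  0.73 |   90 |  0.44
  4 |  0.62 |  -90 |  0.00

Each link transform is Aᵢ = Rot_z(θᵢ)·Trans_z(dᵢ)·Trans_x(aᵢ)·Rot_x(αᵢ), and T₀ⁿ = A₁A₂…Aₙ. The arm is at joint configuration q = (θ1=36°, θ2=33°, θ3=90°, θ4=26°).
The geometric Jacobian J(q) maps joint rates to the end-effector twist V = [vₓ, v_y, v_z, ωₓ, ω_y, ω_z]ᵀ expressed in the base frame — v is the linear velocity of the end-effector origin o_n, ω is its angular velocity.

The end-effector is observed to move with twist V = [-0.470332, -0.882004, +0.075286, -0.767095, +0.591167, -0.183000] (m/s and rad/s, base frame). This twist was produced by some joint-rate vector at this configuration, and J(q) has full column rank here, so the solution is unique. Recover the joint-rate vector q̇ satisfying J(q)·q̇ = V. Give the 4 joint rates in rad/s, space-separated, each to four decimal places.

o_n = [-0.1504, 1.1537, -0.8873]
J₁: ẑ×o_n = [-1.1537, -0.1504, 0.0000], ω = ẑ
J2: z=[0.0000, 0.0000, 1.0000] o=[0.2346, 0.1705, 0.2000] → [-0.9833, -0.3850, 0.0000, 0.0000, 0.0000, 1.0000]
J3: z=[-0.9336, 0.3584, 0.0000] o=[0.5141, 0.8987, 0.4000] → [-0.4613, -1.2018, -0.0000, -0.9336, 0.3584, 0.0000]
J4: z=[0.3584, 0.9336, 0.0000] o=[0.1034, 1.0563, -0.3300] → [-0.5202, 0.1997, 0.2718, 0.3584, 0.9336, 0.0000]
q̇ = J⁺·V = [0.4580, -0.6410, 0.9280, 0.2770]

0.4580 -0.6410 0.9280 0.2770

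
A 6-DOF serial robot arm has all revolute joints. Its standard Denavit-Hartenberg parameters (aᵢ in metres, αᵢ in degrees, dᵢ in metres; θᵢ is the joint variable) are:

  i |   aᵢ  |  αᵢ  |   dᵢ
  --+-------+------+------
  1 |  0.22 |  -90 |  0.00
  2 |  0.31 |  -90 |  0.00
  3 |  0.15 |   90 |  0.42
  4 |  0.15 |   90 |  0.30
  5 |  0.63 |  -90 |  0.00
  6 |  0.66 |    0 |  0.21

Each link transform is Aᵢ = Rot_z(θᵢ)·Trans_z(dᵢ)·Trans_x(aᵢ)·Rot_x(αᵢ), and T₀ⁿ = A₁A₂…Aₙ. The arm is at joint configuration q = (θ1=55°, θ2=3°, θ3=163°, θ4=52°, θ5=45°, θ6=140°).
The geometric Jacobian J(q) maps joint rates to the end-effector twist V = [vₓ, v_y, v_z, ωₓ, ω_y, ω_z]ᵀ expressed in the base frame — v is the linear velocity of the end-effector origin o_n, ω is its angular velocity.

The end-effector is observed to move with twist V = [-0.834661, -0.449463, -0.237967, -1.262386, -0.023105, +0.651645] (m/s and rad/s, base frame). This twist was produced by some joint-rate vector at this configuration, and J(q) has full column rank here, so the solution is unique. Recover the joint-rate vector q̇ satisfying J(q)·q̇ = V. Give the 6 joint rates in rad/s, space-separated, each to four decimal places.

o_n = [0.8311, 0.3584, -0.7816]
J₁: ẑ×o_n = [-0.3584, 0.8311, 0.0000], ω = ẑ
J2: z=[-0.8192, 0.5736, 0.0000] o=[0.1262, 0.1802, 0.0000] → [-0.4483, -0.6402, -0.5503, -0.8192, 0.5736, 0.0000]
J3: z=[-0.0300, -0.0429, -0.9986] o=[0.3038, 0.4338, -0.0162] → [-0.0425, -0.5496, 0.0249, -0.0300, -0.0429, -0.9986]
J4: z=[0.9508, -0.3093, -0.0153] o=[0.2449, 0.2733, -0.4281] → [0.1106, 0.3271, 0.2622, 0.9508, -0.3093, -0.0153]
J5: z=[-0.2244, -0.7222, 0.6543] o=[0.4981, 0.0877, -0.5461] → [-0.0071, 0.1650, 0.1797, -0.2244, -0.7222, 0.6543]
J6: z=[0.8233, 0.2187, 0.5238] o=[0.8266, -0.3257, -0.8898] → [-0.3347, -0.0868, 0.5622, 0.8233, 0.2187, 0.5238]
q̇ = J⁺·V = [0.7500, 0.7790, 0.8980, -0.6560, 0.9680, 0.2960]

0.7500 0.7790 0.8980 -0.6560 0.9680 0.2960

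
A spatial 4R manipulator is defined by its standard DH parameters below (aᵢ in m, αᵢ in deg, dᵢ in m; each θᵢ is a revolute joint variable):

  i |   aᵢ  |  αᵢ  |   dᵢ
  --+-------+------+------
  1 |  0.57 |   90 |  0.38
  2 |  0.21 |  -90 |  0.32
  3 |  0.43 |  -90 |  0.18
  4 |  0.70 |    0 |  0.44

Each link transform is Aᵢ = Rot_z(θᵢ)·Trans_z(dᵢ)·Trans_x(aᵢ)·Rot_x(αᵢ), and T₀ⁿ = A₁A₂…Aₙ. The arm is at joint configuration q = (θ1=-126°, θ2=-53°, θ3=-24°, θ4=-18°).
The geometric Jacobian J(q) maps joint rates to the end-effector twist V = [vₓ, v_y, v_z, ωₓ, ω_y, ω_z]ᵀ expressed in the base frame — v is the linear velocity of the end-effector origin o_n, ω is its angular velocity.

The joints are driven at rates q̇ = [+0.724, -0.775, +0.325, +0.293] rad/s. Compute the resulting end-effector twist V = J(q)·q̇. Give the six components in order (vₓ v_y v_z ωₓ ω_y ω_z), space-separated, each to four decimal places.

1.6069 -0.5191 -1.0686 0.6488 -0.8809 0.8244

o_n = [-1.3070, -1.1802, -0.4916]
J₁: ẑ×o_n = [1.1802, -1.3070, 0.0000], ω = ẑ
J2: z=[-0.8090, 0.5878, 0.0000] o=[-0.3350, -0.4611, 0.3800] → [-0.5123, -0.7051, 1.1530, -0.8090, 0.5878, 0.0000]
J3: z=[-0.4694, -0.6461, 0.6018] o=[-0.6682, -0.3753, 0.2123] → [0.9392, -0.7149, -0.0349, -0.4694, -0.6461, 0.6018]
J4: z=[0.5952, -0.7350, -0.3248] o=[-1.0332, -0.5800, 0.0069] → [0.1714, 0.3856, -0.5585, 0.5952, -0.7350, -0.3248]
V = J·q̇ = [1.6069, -0.5191, -1.0686, 0.6488, -0.8809, 0.8244]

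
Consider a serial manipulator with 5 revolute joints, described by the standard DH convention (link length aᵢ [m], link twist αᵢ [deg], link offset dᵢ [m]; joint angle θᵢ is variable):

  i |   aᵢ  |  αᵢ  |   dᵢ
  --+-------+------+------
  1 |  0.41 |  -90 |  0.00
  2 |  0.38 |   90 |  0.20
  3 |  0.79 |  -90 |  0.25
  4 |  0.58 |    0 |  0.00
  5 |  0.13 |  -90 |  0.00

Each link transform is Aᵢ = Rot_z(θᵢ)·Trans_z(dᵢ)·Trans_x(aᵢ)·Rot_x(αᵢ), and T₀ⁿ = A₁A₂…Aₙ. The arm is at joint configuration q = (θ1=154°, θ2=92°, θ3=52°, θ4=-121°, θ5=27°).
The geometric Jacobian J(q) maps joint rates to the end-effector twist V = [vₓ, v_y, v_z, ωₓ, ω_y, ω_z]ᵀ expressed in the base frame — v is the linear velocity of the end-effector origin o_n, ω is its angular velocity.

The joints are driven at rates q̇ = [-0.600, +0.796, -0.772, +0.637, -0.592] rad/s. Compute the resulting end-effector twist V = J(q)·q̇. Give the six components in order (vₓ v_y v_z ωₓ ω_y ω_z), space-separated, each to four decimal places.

o_n = [-1.3891, 0.0322, -0.7071]
J₁: ẑ×o_n = [-0.0322, -1.3891, 0.0000], ω = ẑ
J2: z=[-0.4384, -0.8988, 0.0000] o=[-0.3685, 0.1797, 0.0000] → [0.6355, -0.3100, -0.8527, -0.4384, -0.8988, 0.0000]
J3: z=[-0.8982, 0.4381, -0.0349] o=[-0.4443, -0.0058, -0.3798] → [-0.1421, -0.2610, 0.3798, -0.8982, 0.4381, -0.0349]
J4: z=[-0.2946, -0.5413, 0.7875] o=[-0.9265, -0.4633, -0.8746] → [-0.4809, -0.3150, -0.3964, -0.2946, -0.5413, 0.7875]
J5: z=[-0.2946, -0.5413, 0.7875] o=[-1.2756, -0.0311, -0.7081] → [-0.0504, -0.0891, -0.0801, -0.2946, -0.5413, 0.7875]
V = J·q̇ = [0.3584, 0.6403, -1.1770, 0.3312, -1.0780, -0.5376]

0.3584 0.6403 -1.1770 0.3312 -1.0780 -0.5376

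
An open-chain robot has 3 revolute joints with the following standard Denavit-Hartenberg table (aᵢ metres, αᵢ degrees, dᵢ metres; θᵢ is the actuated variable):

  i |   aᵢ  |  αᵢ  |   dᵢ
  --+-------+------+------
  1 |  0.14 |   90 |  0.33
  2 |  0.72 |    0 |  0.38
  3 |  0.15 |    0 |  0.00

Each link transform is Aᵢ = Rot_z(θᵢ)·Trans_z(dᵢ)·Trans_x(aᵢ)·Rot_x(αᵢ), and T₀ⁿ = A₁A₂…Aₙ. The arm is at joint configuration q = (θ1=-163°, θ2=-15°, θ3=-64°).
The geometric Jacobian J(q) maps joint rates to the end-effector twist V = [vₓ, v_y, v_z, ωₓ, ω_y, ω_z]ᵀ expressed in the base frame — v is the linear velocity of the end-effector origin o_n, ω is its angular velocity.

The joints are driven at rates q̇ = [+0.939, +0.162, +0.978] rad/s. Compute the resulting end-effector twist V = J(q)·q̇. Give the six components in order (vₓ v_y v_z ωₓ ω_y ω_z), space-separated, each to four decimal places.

o_n = [-0.9374, 0.1108, -0.0036]
J₁: ẑ×o_n = [-0.1108, -0.9374, 0.0000], ω = ẑ
J2: z=[-0.2924, 0.9563, 0.0000] o=[-0.1339, -0.0409, 0.3300] → [-0.3190, -0.0975, 0.7241, -0.2924, 0.9563, 0.0000]
J3: z=[-0.2924, 0.9563, 0.0000] o=[-0.9101, 0.1191, 0.1437] → [-0.1408, -0.0431, 0.0286, -0.2924, 0.9563, 0.0000]
V = J·q̇ = [-0.2934, -0.9382, 0.1453, -0.3333, 1.0902, 0.9390]

-0.2934 -0.9382 0.1453 -0.3333 1.0902 0.9390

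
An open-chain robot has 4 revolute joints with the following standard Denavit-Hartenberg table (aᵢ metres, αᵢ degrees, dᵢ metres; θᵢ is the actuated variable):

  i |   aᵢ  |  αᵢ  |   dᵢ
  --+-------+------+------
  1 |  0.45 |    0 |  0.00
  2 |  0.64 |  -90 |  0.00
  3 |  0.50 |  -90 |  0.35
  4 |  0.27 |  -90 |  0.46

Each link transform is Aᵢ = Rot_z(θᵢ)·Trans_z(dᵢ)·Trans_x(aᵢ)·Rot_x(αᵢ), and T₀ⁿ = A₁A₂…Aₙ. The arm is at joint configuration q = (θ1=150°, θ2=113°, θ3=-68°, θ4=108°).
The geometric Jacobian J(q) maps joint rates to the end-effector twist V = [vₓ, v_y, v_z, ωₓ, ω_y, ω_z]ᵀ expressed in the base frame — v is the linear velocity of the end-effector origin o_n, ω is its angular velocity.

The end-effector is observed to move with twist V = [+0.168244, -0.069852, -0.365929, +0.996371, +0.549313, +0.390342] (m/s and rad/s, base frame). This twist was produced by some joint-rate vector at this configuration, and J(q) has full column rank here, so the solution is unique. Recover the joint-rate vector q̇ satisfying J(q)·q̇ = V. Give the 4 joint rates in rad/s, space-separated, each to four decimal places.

-0.4980 0.6190 0.9220 -0.7190

o_n = [-0.4462, -0.9998, 0.2139]
J₁: ẑ×o_n = [0.9998, -0.4462, 0.0000], ω = ẑ
J2: z=[0.0000, 0.0000, 1.0000] o=[-0.3897, 0.2250, 0.0000] → [1.2248, -0.0565, 0.0000, 0.0000, 0.0000, 1.0000]
J3: z=[0.9925, -0.1219, 0.0000] o=[-0.4677, -0.4102, 0.0000] → [-0.0261, -0.2123, -0.5826, 0.9925, -0.1219, 0.0000]
J4: z=[-0.1130, -0.9203, -0.3746] o=[-0.1431, -0.6388, 0.4636] → [0.0945, 0.0853, -0.2381, -0.1130, -0.9203, -0.3746]
q̇ = J⁺·V = [-0.4980, 0.6190, 0.9220, -0.7190]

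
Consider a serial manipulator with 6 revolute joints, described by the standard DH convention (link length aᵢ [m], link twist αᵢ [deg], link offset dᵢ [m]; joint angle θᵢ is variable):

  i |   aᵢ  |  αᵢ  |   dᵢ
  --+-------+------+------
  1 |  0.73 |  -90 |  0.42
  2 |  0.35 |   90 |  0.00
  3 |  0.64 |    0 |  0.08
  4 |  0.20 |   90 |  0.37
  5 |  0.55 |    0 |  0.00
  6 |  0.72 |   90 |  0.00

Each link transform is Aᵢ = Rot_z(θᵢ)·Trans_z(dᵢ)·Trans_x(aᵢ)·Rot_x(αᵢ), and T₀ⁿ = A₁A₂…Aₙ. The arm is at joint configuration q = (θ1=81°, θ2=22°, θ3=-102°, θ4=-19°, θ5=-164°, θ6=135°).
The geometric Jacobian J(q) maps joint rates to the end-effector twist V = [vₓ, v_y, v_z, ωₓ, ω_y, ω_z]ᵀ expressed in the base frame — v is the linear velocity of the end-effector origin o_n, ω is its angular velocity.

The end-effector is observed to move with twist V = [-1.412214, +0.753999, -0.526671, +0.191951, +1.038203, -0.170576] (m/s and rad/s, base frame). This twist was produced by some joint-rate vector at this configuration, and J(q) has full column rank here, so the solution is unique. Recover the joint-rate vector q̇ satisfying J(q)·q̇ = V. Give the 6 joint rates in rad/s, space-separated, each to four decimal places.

0.9720 0.8180 -0.4240 -0.2400 -0.8890 -0.7520

o_n = [0.9934, 0.6207, 0.3498]
J₁: ẑ×o_n = [-0.6207, 0.9934, 0.0000], ω = ẑ
J2: z=[-0.9877, 0.1564, 0.0000] o=[0.1142, 0.7210, 0.4200] → [-0.0110, -0.0693, -0.0384, -0.9877, 0.1564, 0.0000]
J3: z=[0.0586, 0.3700, 0.9272] o=[0.1650, 1.0415, 0.2889] → [0.4128, 0.7645, -0.3312, 0.0586, 0.3700, 0.9272]
J4: z=[0.0586, 0.3700, 0.9272] o=[0.7687, 0.8513, 0.4129] → [0.1906, 0.2120, -0.0967, 0.0586, 0.3700, 0.9272]
J5: z=[-0.6330, -0.7044, 0.3211] o=[0.9447, 0.8671, 0.7946] → [0.3924, -0.2659, 0.1903, -0.6330, -0.7044, 0.3211]
J6: z=[-0.6330, -0.7044, 0.3211] o=[0.5277, 1.1313, 0.5520] → [0.3063, 0.0216, 0.6512, -0.6330, -0.7044, 0.3211]
q̇ = J⁺·V = [0.9720, 0.8180, -0.4240, -0.2400, -0.8890, -0.7520]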